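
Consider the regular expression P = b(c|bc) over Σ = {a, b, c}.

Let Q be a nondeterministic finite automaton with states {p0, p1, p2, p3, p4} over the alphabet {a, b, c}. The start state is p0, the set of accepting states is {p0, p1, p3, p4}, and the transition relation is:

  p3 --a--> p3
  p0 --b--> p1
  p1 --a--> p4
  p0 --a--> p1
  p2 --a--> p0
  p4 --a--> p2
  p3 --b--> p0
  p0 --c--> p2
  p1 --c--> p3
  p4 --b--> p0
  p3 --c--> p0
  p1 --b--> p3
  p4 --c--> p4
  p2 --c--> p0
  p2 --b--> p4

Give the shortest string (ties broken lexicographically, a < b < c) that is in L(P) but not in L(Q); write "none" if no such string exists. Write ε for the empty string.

Converting the expression P to a DFA (subset construction, then merging equivalent states) gives the minimal DFA with states {r0, r1, r2, r3, r4}, start state r0, accepting states {r4} and transitions r0: a→r1, b→r2, c→r1; r1: a→r1, b→r1, c→r1; r2: a→r1, b→r3, c→r4; r3: a→r1, b→r1, c→r4; r4: a→r1, b→r1, c→r1.
Exploring the product automaton P × Q from the start pair (r0, p0), following both machines on each input symbol, reaches 10 state pairs: (r0, p0), (r1, p1), (r2, p1), (r1, p2), (r1, p4), (r1, p3), (r3, p3), (r4, p3), (r1, p0), (r4, p0).
P accepts in {r4} and Q accepts in {p0, p1, p3, p4}. The reachable pairs whose P-component is accepting are (r4, p3), (r4, p0); in each of them the Q-component is accepting too, so the product for L(P) \ L(Q) (P-component accepting, Q-component rejecting) has no reachable accepting pair and the difference is empty.
So every string accepted by P is also accepted by Q: L(P) \ L(Q) = ∅ and there is no such string.

none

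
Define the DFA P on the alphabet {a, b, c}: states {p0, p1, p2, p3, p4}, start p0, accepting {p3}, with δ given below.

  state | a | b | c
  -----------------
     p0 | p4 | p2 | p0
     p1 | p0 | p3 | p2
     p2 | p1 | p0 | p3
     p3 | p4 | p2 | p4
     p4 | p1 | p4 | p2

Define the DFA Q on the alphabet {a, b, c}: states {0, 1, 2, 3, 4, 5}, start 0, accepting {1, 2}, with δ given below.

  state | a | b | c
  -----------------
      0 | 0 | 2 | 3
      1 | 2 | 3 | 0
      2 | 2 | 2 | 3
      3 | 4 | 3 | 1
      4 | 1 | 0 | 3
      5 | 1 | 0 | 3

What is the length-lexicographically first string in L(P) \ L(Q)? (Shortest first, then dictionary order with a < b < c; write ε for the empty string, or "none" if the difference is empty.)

bc

The string bc is accepted by P but not by Q.
No shorter string lies in the difference, and bc is the lexicographically first length-2 string in L(P) \ L(Q).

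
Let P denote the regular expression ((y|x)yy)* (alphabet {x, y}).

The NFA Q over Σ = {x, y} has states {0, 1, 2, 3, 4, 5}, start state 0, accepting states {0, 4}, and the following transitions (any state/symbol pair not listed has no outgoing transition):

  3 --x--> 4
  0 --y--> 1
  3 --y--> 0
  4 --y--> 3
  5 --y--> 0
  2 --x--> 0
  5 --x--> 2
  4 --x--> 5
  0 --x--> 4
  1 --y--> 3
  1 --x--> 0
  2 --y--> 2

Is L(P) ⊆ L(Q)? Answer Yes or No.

Converting the expression P to a DFA (subset construction, then merging equivalent states) gives the minimal DFA with states {p0, p1, p2, p3}, start state p0, accepting states {p0} and transitions p0: x→p1, y→p1; p1: x→p2, y→p3; p2: x→p2, y→p2; p3: x→p2, y→p0.
Exploring the product automaton P × Q from the start pair (p0, 0), following both machines on each input symbol, reaches 10 state pairs: (p0, 0), (p1, 4), (p1, 1), (p2, 5), (p3, 3), (p2, 0), (p2, 2), (p2, 4), (p2, 1), (p2, 3).
P accepts in {p0} and Q accepts in {0, 4}. The reachable pairs whose P-component is accepting are (p0, 0); in each of them the Q-component is accepting too, so the product for L(P) \ L(Q) (P-component accepting, Q-component rejecting) has no reachable accepting pair and the difference is empty.
Hence every string in L(P) is also in L(Q).

Yes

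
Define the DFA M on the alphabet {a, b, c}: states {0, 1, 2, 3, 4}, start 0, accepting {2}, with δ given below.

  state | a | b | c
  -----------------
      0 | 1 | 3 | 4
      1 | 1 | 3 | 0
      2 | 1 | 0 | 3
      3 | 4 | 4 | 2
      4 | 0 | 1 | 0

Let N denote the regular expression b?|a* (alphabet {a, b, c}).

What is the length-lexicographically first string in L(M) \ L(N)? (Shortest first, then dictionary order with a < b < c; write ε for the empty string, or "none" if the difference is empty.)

bc

The string bc is accepted by M but not by N.
No shorter string lies in the difference, and bc is the lexicographically first length-2 string in L(M) \ L(N).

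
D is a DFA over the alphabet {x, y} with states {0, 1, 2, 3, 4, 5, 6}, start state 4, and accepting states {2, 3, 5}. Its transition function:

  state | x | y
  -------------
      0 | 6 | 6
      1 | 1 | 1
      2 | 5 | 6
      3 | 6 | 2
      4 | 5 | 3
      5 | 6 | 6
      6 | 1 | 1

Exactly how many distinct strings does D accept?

4

The useful subgraph on states {2, 3, 4, 5} is acyclic, so L(D) is finite; the longest accepting path visits 4 useful states, giving maximum string length 3.
Counting accepting paths from 4 by length: 2 of length 1, 1 of length 2, 1 of length 3. Total 4.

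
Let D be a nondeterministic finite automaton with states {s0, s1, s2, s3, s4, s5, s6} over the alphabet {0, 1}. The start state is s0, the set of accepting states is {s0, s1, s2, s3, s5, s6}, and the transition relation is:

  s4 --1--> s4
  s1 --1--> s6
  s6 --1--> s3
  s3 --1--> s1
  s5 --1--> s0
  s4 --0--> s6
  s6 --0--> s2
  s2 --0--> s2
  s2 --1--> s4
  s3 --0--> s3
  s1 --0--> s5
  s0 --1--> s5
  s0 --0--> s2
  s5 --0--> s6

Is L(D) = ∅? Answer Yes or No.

No

The empty string ε is accepted: the run s0 ends in the accepting state s0.
Since at least one string is accepted, L(D) is not empty.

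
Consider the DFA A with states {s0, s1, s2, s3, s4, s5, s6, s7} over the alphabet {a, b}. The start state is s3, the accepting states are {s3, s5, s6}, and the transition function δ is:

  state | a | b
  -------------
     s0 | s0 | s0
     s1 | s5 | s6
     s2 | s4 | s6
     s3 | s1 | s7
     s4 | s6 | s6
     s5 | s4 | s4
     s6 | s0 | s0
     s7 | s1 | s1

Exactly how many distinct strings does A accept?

The useful subgraph on states {s1, s3, s4, s5, s6, s7} is acyclic, so L(A) is finite; the longest accepting path visits 6 useful states, giving maximum string length 5.
Counting accepting paths from s3 by length: 1 of length 0, 2 of length 2, 4 of length 3, 4 of length 4, 8 of length 5. Total 19.

19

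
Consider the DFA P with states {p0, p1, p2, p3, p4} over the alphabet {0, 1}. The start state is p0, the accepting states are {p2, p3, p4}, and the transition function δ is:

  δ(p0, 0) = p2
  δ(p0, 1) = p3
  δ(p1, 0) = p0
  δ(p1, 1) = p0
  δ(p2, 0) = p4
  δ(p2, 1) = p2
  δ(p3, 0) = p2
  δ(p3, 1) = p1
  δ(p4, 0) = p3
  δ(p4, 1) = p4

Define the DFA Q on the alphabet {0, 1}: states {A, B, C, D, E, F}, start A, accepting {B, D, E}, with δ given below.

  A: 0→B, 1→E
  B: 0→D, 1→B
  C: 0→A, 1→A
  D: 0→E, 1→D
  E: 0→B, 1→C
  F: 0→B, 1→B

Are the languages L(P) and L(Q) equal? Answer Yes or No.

Exploring the product automaton P × Q from the start pair (p0, A), following both machines on each input symbol, reaches 5 state pairs: (p0, A), (p2, B), (p3, E), (p4, D), (p1, C).
P accepts in {p2, p3, p4} and Q accepts in {B, D, E}. In every reachable pair the two components are either both accepting — (p2, B), (p3, E), (p4, D) — or both non-accepting, so no string is accepted by exactly one of the machines: L(P) \ L(Q) and L(Q) \ L(P) are both empty.
Hence every string is accepted by P iff it is accepted by Q, and the two languages coincide.

Yes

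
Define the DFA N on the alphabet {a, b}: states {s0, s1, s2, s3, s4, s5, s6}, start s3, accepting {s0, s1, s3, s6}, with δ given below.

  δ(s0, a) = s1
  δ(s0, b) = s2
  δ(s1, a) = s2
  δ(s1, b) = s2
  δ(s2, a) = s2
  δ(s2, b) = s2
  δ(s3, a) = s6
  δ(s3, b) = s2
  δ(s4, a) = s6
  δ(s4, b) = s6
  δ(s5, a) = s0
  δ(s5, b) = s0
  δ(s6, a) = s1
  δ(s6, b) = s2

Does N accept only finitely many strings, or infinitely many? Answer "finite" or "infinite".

finite

The useful states (reachable from s3 and able to reach an accepting state) are {s1, s3, s6}.
Restricted to these states the transition graph has no cycle, so every accepting path has bounded length and L is finite.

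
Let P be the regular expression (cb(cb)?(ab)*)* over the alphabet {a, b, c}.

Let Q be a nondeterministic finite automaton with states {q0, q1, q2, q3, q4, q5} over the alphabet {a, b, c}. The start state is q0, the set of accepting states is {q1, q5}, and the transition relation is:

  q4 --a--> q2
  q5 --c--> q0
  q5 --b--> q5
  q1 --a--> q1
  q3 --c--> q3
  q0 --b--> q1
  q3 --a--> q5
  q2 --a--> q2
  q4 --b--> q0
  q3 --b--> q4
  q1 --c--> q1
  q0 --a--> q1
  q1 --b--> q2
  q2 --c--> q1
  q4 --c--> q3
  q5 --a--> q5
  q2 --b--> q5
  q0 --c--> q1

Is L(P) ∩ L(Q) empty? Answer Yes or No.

The string cbab is accepted by both P and Q.
Hence L(P) ∩ L(Q) ≠ ∅.

No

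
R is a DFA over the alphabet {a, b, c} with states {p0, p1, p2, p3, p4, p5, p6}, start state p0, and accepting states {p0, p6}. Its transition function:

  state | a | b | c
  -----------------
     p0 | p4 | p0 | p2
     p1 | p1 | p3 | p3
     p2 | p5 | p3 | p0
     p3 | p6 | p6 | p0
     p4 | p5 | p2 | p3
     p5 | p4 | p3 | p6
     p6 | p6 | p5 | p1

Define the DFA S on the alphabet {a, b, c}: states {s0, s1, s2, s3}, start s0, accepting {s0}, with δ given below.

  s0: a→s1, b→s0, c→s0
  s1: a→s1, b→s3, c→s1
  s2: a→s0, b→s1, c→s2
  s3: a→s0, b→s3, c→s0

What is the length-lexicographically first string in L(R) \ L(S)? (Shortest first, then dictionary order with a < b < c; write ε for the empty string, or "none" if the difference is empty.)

The string aac is accepted by R but not by S.
No shorter string lies in the difference, and aac is the lexicographically first length-3 string in L(R) \ L(S).

aac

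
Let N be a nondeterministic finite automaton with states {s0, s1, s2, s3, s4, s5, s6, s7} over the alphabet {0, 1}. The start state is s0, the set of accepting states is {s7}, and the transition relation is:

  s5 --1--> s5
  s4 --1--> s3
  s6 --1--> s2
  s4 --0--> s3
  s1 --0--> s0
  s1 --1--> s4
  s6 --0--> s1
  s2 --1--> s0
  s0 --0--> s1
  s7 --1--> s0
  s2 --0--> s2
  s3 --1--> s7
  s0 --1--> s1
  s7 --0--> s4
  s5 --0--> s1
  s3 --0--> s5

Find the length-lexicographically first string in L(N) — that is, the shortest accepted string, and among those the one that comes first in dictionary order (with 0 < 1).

A breadth-first search from s0 reaches an accepting state first via the path s0 → s1 → s4 → s3 → s7 on input 0101.
No string of length < 4 is accepted (BFS exhausts all shorter strings without reaching an accepting state), and 0101 is the lexicographically least accepting string of length 4.

0101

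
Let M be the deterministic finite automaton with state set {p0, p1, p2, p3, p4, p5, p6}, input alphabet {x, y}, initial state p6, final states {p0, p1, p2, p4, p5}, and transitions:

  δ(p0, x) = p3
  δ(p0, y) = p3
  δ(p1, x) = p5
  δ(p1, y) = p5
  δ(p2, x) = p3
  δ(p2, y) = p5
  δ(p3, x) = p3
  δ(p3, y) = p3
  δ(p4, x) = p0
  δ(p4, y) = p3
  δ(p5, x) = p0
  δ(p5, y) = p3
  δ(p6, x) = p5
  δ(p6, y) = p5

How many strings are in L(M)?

The useful subgraph on states {p0, p5, p6} is acyclic, so L(M) is finite; the longest accepting path visits 3 useful states, giving maximum string length 2.
Counting accepting paths from p6 by length: 2 of length 1, 2 of length 2. Total 4.

4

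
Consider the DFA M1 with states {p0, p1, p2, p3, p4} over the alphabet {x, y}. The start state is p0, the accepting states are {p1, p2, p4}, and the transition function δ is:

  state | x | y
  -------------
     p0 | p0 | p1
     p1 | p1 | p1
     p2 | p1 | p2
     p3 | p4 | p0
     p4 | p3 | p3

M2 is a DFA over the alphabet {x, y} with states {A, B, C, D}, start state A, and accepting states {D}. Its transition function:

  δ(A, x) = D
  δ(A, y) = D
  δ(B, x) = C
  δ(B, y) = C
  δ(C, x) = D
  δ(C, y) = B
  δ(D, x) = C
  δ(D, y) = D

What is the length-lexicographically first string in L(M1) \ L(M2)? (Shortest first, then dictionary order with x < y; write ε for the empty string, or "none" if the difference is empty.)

yx

The string yx is accepted by M1 but not by M2.
No shorter string lies in the difference, and yx is the lexicographically first length-2 string in L(M1) \ L(M2).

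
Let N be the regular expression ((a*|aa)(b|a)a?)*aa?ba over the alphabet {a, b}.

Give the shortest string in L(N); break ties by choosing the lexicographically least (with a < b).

By inspection of the expression, no string of length less than 3 matches, and aba is the lexicographically first match of length 3.

aba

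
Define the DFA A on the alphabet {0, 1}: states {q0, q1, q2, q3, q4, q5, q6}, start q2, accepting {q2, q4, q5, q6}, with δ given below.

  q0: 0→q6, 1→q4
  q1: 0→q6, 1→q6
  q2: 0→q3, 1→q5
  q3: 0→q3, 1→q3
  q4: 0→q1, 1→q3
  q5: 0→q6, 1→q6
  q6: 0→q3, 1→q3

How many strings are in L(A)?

The useful subgraph on states {q2, q5, q6} is acyclic, so L(A) is finite; the longest accepting path visits 3 useful states, giving maximum string length 2.
Counting accepting paths from q2 by length: 1 of length 0, 1 of length 1, 2 of length 2. Total 4.

4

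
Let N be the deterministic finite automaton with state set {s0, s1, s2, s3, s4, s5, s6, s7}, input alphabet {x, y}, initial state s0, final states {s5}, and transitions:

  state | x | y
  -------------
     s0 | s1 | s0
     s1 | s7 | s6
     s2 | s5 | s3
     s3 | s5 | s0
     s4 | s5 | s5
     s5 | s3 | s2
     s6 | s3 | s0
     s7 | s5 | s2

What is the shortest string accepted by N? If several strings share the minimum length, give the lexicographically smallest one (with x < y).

A breadth-first search from s0 reaches an accepting state first via the path s0 → s1 → s7 → s5 on input xxx.
No string of length < 3 is accepted (BFS exhausts all shorter strings without reaching an accepting state), and xxx is the lexicographically least accepting string of length 3.

xxx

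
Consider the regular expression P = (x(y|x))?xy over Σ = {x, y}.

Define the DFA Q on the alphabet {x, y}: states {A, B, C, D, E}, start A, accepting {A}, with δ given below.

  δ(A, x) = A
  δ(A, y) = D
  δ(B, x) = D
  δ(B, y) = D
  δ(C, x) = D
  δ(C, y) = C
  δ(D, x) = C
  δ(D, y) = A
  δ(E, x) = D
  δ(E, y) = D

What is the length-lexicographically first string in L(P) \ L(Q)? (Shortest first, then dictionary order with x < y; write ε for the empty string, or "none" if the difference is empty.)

xy

The string xy is accepted by P but not by Q.
No shorter string lies in the difference, and xy is the lexicographically first length-2 string in L(P) \ L(Q).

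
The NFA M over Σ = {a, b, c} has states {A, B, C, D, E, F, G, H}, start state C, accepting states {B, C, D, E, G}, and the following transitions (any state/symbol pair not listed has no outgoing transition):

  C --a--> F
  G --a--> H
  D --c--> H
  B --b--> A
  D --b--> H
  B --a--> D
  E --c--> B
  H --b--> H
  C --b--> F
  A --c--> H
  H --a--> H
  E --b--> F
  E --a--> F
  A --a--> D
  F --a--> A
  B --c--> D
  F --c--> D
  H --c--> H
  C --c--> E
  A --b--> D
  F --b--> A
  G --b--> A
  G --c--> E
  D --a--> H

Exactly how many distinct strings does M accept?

The useful subgraph on states {A, B, C, D, E, F} is acyclic, so L(M) is finite; the longest accepting path visits 5 useful states, giving maximum string length 4.
Counting accepting paths from C by length: 1 of length 0, 1 of length 1, 3 of length 2, 12 of length 3, 10 of length 4. Total 27.

27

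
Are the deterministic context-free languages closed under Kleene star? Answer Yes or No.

L = {c aⁿbⁿ : n≥0} ∪ {cc aⁿb²ⁿ : n≥0} is a DCFL (the number of leading c's fixes which ratio the DPDA checks), but L* is not. Every word of L starts with c, so in a factorisation of the string cc aⁱbʲ (i≥1) into words of L each factor begins at one of the two c's: either the whole string is a single word of L (forcing j = 2i), or it splits as c · (c aⁱbʲ) with c ∈ L (take n = 0) and c aⁱbʲ ∈ L (forcing j = i). Thus L* ∩ cca⁺b* = {cc aⁿbⁿ : n≥1} ∪ {cc aⁿb²ⁿ : n≥1}. A DPDA for L* would give one for this intersection with a regular set, and, started from its configuration after reading cc, one for {aⁿbⁿ : n≥1} ∪ {aⁿb²ⁿ : n≥1}, which no deterministic PDA accepts (a DPDA for it would have a single run on aⁿb²ⁿ, accepting after the prefix aⁿbⁿ and accepting again after n more b's; an ordinary PDA that simulates it on a's and b's and, at any moment when it is accepting, may switch to reading only a fresh letter d while feeding each d to the simulation as a b, would accept aⁱbʲdᵏ (k≥1) exactly when both aⁱbʲ and aⁱbʲ⁺ᵏ are in the language, i.e. its language intersected with the regular set a*b*d⁺ would be exactly {aⁿbⁿdⁿ : n≥1} — impossible, since context-free languages are closed under intersection with regular sets and {aⁿbⁿdⁿ} is not context-free). So L* is not a DCFL.

No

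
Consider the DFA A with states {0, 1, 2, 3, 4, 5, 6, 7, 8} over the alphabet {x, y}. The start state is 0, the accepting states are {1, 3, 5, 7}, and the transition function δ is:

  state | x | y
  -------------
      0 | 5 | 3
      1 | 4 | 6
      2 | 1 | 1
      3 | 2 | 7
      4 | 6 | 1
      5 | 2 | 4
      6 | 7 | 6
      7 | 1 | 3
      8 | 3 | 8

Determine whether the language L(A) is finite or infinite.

infinite

State 1 is reachable from the start and can reach an accepting state, and it lies on the cycle 1 → 4 → 1.
Traversing that cycle any number of times yields accepted strings of unbounded length, so the language is infinite.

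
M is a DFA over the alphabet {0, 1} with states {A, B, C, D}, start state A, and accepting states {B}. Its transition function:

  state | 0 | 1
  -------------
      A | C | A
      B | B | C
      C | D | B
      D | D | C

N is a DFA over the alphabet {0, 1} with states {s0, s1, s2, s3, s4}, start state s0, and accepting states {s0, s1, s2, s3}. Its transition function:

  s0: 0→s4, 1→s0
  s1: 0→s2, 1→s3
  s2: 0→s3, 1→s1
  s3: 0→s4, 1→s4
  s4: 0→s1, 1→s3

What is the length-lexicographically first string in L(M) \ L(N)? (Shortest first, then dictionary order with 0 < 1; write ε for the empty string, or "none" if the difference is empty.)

The string 010 is accepted by M but not by N.
No shorter string lies in the difference, and 010 is the lexicographically first length-3 string in L(M) \ L(N).

010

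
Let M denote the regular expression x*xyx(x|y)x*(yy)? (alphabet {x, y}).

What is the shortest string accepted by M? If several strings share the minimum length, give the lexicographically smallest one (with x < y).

By inspection of the expression, no string of length less than 4 matches, and xyxx is the lexicographically first match of length 4.

xyxx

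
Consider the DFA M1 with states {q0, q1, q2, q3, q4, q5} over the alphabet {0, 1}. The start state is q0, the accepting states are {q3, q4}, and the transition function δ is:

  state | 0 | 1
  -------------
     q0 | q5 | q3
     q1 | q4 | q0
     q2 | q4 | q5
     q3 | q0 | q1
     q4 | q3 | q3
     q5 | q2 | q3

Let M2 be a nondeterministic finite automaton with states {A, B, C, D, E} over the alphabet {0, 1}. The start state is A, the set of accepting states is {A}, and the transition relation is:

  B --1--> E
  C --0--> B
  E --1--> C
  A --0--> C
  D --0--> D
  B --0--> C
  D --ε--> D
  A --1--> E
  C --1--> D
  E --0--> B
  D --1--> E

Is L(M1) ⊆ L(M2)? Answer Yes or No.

No

The string 1 is in L(M1) but not in L(M2).
So L(M1) ⊄ L(M2).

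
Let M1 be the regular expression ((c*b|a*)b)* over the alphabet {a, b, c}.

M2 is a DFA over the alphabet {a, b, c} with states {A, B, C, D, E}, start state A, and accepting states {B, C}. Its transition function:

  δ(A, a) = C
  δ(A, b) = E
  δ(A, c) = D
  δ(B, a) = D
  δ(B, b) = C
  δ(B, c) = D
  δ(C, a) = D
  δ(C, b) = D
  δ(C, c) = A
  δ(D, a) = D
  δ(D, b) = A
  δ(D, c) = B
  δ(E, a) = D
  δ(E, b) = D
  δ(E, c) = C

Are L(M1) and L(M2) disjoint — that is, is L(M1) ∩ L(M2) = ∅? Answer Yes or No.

Yes

Converting the expression M1 to a DFA (subset construction, then merging equivalent states) gives the minimal DFA with states {r0, r1, r2, r3, r4}, start state r0, accepting states {r0} and transitions r0: a→r1, b→r0, c→r2; r1: a→r1, b→r0, c→r3; r2: a→r3, b→r4, c→r2; r3: a→r3, b→r3, c→r3; r4: a→r3, b→r0, c→r3.
Exploring the product automaton M1 × M2 from the start pair (r0, A), following both machines on each input symbol, reaches 18 state pairs: (r0, A), (r1, C), (r0, E), (r2, D), (r1, D), (r0, D), (r3, A), (r2, C), (r3, D), (r4, A), (r2, B), (r3, B), (r3, C), (r3, E), (r4, D), (r2, A), (r4, C), (r4, E).
M1 accepts in {r0} and M2 accepts in {B, C}; no reachable pair has both components accepting, so no string drives both machines to acceptance simultaneously and L(M1) ∩ L(M2) = ∅.
So no string is accepted by both, and the intersection is empty.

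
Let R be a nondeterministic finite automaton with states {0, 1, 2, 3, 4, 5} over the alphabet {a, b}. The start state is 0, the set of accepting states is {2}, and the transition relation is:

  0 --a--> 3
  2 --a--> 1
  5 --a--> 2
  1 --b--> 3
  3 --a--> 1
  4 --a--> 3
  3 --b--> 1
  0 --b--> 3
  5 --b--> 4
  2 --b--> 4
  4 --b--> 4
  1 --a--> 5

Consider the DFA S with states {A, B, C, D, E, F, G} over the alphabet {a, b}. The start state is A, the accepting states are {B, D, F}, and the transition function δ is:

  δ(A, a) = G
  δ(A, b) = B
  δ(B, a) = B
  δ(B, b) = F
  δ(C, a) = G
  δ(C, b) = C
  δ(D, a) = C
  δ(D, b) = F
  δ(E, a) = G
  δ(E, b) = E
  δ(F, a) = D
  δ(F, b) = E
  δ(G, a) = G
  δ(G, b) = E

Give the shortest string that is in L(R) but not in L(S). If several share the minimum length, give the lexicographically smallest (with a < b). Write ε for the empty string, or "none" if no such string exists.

The string aaaa is accepted by R but not by S.
No shorter string lies in the difference, and aaaa is the lexicographically first length-4 string in L(R) \ L(S).

aaaa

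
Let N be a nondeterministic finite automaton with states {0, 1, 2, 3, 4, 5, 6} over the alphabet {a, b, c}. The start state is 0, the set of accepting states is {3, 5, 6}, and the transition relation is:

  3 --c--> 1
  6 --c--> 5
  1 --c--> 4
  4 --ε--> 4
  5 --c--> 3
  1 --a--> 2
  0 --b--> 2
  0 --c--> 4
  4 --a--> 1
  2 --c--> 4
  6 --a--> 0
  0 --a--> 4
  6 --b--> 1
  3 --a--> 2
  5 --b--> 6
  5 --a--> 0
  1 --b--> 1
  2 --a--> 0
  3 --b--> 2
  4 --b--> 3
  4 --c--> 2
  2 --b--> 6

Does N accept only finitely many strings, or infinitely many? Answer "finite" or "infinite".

State 0 is reachable from the start and can reach an accepting state, and it lies on the cycle 0 → 2 → 0.
Traversing that cycle any number of times yields accepted strings of unbounded length, so the language is infinite.

infinite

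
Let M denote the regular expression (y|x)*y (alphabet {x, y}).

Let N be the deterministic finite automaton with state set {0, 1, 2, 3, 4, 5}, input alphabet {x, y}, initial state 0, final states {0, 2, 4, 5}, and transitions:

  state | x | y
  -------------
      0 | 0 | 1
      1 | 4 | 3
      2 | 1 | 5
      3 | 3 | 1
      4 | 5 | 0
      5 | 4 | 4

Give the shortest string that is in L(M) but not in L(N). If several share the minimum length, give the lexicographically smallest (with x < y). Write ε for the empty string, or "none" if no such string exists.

The string y is accepted by M but not by N.
No shorter string lies in the difference, and y is the lexicographically first length-1 string in L(M) \ L(N).

y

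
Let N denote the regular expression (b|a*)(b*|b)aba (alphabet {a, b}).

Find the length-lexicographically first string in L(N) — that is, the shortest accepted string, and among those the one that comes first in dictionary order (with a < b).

By inspection of the expression, no string of length less than 3 matches, and aba is the lexicographically first match of length 3.

aba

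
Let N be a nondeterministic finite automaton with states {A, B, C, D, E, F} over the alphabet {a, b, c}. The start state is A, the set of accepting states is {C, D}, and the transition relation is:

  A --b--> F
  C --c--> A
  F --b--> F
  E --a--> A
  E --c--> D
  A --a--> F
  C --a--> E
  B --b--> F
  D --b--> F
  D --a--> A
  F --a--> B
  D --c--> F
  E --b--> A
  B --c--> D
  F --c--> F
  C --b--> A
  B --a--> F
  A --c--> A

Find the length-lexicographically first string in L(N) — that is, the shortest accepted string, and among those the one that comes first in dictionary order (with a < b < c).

A breadth-first search from A reaches an accepting state first via the path A → F → B → D on input aac.
No string of length < 3 is accepted (BFS exhausts all shorter strings without reaching an accepting state), and aac is the lexicographically least accepting string of length 3.

aac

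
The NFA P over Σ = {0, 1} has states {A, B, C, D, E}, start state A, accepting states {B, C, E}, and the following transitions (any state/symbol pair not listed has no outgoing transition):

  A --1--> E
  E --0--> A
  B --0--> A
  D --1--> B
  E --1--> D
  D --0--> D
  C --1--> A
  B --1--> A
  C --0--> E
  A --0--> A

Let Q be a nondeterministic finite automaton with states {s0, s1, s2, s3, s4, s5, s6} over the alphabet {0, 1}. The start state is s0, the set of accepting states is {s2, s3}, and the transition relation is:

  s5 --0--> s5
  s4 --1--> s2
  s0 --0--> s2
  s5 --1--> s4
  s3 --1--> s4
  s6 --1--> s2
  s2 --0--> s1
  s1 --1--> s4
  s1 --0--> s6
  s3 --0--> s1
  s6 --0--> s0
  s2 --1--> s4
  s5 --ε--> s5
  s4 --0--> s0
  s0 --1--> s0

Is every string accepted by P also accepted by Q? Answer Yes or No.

No

The string 1 is in L(P) but not in L(Q).
So L(P) ⊄ L(Q).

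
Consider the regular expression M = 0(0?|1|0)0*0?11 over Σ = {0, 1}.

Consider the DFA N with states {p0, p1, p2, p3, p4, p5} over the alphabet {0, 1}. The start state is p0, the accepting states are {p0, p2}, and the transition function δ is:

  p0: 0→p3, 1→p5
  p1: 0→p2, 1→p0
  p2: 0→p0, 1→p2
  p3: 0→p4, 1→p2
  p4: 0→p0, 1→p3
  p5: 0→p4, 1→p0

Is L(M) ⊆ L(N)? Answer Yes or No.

Converting the expression M to a DFA (subset construction, then merging equivalent states) gives the minimal DFA with states {m0, m1, m2, m3, m4, m5, m6, m7}, start state m0, accepting states {m6, m7} and transitions m0: 0→m1, 1→m2; m1: 0→m3, 1→m4; m2: 0→m2, 1→m2; m3: 0→m3, 1→m5; m4: 0→m3, 1→m6; m5: 0→m2, 1→m7; m6: 0→m2, 1→m7; m7: 0→m2, 1→m2.
Exploring the product automaton M × N from the start pair (m0, p0), following both machines on each input symbol, reaches 17 state pairs: (m0, p0), (m1, p3), (m2, p5), (m3, p4), (m4, p2), (m2, p4), (m2, p0), (m3, p0), (m5, p3), (m6, p2), (m2, p3), (m3, p3), (m5, p5), (m7, p2), (m2, p2), (m5, p2), (m7, p0).
M accepts in {m6, m7} and N accepts in {p0, p2}. The reachable pairs whose M-component is accepting are (m6, p2), (m7, p2), (m7, p0); in each of them the N-component is accepting too, so the product for L(M) \ L(N) (M-component accepting, N-component rejecting) has no reachable accepting pair and the difference is empty.
Hence every string in L(M) is also in L(N).

Yes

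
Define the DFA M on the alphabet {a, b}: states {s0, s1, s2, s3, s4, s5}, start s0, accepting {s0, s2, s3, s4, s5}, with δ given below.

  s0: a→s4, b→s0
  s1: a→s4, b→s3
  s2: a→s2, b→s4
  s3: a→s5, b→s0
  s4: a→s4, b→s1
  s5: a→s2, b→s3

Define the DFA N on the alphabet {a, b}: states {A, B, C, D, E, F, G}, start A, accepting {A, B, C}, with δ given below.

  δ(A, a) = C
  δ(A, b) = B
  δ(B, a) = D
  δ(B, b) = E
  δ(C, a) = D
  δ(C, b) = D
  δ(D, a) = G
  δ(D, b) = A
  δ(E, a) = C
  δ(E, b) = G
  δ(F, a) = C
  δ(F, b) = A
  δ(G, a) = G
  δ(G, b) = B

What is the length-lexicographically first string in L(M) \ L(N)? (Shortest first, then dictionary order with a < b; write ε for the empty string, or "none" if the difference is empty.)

The string aa is accepted by M but not by N.
No shorter string lies in the difference, and aa is the lexicographically first length-2 string in L(M) \ L(N).

aa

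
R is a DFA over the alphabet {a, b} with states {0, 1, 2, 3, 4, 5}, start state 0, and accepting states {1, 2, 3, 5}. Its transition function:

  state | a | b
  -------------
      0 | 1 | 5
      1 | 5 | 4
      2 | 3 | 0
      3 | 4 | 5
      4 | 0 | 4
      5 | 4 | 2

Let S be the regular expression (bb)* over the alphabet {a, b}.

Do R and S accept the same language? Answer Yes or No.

The string a is accepted by R but rejected by S.
So L(R) ≠ L(S).

No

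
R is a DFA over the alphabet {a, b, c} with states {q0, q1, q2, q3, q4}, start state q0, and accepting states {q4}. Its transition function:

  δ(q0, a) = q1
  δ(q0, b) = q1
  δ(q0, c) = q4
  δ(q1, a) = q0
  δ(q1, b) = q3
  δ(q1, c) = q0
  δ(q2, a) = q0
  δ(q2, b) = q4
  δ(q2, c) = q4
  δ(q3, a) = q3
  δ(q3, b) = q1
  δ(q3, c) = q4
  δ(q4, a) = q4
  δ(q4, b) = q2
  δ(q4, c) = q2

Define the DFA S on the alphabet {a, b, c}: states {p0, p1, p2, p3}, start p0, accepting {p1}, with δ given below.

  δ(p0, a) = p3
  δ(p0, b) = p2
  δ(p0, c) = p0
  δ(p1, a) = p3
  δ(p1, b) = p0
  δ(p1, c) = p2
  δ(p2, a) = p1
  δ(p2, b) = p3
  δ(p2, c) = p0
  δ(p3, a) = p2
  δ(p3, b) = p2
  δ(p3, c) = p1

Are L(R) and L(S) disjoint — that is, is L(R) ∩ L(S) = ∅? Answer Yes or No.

No

The string bbc is accepted by both R and S.
Hence L(R) ∩ L(S) ≠ ∅.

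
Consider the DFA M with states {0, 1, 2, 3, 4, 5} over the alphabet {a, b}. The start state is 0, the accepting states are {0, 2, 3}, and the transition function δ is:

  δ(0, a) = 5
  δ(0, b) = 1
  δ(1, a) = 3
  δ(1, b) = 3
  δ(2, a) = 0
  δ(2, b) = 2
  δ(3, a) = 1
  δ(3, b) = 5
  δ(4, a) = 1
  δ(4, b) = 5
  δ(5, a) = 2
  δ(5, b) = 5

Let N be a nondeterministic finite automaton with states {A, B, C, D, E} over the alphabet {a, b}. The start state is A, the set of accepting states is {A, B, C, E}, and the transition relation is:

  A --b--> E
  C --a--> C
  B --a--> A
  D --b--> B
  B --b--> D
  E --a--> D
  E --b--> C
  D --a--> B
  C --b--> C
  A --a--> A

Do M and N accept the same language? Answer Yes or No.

The string ba is accepted by M but rejected by N.
So L(M) ≠ L(N).

No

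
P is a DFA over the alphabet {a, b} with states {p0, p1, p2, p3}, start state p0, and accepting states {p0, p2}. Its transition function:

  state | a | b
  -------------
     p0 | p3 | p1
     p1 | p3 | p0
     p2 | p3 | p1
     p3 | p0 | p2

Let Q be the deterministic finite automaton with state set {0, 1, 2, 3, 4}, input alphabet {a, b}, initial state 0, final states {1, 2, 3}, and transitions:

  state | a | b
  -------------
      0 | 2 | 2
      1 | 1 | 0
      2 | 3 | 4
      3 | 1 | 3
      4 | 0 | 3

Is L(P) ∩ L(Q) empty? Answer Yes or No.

No

The string aa is accepted by both P and Q.
Hence L(P) ∩ L(Q) ≠ ∅.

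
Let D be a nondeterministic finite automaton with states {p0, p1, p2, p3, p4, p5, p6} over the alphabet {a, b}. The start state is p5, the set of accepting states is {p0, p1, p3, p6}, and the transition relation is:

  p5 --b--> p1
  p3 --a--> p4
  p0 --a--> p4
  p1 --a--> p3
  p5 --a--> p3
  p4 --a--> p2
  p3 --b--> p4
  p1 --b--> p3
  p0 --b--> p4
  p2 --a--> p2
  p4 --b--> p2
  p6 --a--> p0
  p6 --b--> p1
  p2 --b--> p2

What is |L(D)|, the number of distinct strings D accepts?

The useful subgraph on states {p1, p3, p5} is acyclic, so L(D) is finite; the longest accepting path visits 3 useful states, giving maximum string length 2.
Counting accepting paths from p5 by length: 2 of length 1, 2 of length 2. Total 4.

4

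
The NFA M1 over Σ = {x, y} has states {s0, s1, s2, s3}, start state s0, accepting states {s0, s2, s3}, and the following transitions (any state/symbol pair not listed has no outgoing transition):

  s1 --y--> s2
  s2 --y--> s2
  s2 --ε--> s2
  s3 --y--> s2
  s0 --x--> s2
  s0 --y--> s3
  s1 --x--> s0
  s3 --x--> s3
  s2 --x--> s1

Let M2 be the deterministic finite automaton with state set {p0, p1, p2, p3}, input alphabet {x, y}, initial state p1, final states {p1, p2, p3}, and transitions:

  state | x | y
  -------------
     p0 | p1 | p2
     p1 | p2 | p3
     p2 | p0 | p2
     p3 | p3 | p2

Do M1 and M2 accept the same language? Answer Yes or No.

Exploring the product automaton M1 × M2 from the start pair (s0, p1), following both machines on each input symbol, reaches 4 state pairs: (s0, p1), (s2, p2), (s3, p3), (s1, p0).
M1 accepts in {s0, s2, s3} and M2 accepts in {p1, p2, p3}. In every reachable pair the two components are either both accepting — (s0, p1), (s2, p2), (s3, p3) — or both non-accepting, so no string is accepted by exactly one of the machines: L(M1) \ L(M2) and L(M2) \ L(M1) are both empty.
Hence every string is accepted by M1 iff it is accepted by M2, and the two languages coincide.

Yes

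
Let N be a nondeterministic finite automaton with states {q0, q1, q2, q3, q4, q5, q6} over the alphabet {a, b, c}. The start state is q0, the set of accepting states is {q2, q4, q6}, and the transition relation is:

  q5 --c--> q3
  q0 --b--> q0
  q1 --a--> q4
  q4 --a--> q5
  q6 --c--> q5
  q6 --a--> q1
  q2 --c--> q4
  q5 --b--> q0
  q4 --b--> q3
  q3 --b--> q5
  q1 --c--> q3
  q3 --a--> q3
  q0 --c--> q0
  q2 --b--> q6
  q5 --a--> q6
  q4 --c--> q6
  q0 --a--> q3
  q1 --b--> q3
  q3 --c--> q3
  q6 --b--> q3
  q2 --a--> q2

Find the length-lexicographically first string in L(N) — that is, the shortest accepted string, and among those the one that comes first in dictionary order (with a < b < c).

aba

A breadth-first search from q0 reaches an accepting state first via the path q0 → q3 → q5 → q6 on input aba.
No string of length < 3 is accepted (BFS exhausts all shorter strings without reaching an accepting state), and aba is the lexicographically least accepting string of length 3.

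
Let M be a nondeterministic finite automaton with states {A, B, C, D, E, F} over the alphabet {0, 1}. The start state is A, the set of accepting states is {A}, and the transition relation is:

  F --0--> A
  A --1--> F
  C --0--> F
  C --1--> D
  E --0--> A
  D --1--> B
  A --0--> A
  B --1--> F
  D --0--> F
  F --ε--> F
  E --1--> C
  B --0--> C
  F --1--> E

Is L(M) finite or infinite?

infinite

State A is reachable from the start and can reach an accepting state, and it lies on the cycle A → A.
Traversing that cycle any number of times yields accepted strings of unbounded length, so the language is infinite.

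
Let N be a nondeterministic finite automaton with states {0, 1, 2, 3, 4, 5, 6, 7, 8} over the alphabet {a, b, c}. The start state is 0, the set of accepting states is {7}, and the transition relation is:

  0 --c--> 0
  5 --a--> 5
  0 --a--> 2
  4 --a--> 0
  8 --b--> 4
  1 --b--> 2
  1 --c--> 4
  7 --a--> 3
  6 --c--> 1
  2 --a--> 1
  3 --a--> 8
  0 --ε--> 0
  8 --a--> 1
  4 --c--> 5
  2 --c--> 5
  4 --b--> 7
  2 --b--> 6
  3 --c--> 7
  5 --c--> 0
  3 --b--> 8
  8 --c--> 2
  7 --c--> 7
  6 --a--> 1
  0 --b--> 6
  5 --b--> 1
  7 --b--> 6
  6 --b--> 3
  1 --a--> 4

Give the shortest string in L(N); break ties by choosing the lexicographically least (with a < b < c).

A breadth-first search from 0 reaches an accepting state first via the path 0 → 6 → 3 → 7 on input bbc.
No string of length < 3 is accepted (BFS exhausts all shorter strings without reaching an accepting state), and bbc is the lexicographically least accepting string of length 3.

bbc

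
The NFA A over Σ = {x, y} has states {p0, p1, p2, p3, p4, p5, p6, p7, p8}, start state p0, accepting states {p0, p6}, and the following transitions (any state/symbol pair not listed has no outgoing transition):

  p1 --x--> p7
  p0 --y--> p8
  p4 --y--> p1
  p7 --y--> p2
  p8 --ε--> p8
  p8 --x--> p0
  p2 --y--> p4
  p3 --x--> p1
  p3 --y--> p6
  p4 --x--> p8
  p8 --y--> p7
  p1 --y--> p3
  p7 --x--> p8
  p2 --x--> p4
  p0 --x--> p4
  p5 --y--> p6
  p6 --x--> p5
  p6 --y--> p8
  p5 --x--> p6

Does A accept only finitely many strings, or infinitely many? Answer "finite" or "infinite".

State p0 is reachable from the start and can reach an accepting state, and it lies on the cycle p0 → p8 → p0.
Traversing that cycle any number of times yields accepted strings of unbounded length, so the language is infinite.

infinite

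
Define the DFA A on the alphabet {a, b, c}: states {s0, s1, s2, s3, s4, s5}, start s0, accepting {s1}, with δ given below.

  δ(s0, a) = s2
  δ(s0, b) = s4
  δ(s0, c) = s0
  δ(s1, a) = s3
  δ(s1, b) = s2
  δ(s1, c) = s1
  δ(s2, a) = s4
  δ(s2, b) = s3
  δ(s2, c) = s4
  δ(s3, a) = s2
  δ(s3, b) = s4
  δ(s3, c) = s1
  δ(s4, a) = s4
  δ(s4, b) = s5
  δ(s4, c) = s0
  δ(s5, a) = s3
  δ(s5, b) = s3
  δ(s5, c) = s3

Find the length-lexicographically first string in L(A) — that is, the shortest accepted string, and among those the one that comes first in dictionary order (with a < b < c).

abc

A breadth-first search from s0 reaches an accepting state first via the path s0 → s2 → s3 → s1 on input abc.
No string of length < 3 is accepted (BFS exhausts all shorter strings without reaching an accepting state), and abc is the lexicographically least accepting string of length 3.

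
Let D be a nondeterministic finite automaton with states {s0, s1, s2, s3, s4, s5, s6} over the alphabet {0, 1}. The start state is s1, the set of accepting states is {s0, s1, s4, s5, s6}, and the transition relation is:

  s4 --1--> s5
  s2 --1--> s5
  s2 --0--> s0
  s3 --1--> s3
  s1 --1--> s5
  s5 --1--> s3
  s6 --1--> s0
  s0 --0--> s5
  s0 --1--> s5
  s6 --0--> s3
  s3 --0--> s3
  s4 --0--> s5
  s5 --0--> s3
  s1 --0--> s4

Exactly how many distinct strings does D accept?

The useful subgraph on states {s1, s4, s5} is acyclic, so L(D) is finite; the longest accepting path visits 3 useful states, giving maximum string length 2.
Counting accepting paths from s1 by length: 1 of length 0, 2 of length 1, 2 of length 2. Total 5.

5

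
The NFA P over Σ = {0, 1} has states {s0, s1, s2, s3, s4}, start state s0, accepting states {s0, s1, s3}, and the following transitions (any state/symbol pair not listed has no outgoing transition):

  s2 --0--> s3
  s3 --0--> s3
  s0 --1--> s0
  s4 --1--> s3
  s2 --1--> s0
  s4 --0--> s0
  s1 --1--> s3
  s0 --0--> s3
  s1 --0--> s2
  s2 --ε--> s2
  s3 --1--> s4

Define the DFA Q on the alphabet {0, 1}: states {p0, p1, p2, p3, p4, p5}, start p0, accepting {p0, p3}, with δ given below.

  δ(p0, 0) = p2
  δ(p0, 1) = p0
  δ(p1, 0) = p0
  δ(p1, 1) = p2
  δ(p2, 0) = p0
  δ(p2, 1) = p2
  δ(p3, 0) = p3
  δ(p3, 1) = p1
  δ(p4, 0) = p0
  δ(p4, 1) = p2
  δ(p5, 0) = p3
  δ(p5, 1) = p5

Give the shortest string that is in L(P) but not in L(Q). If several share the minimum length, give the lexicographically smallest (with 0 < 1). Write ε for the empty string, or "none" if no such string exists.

0

The string 0 is accepted by P but not by Q.
No shorter string lies in the difference, and 0 is the lexicographically first length-1 string in L(P) \ L(Q).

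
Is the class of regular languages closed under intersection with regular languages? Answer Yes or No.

Yes

This is a special case of closure under intersection: the product of the two DFAs, accepting on F₁ × F₂, recognises the intersection.
So the regular languages are closed under intersection with a regular language.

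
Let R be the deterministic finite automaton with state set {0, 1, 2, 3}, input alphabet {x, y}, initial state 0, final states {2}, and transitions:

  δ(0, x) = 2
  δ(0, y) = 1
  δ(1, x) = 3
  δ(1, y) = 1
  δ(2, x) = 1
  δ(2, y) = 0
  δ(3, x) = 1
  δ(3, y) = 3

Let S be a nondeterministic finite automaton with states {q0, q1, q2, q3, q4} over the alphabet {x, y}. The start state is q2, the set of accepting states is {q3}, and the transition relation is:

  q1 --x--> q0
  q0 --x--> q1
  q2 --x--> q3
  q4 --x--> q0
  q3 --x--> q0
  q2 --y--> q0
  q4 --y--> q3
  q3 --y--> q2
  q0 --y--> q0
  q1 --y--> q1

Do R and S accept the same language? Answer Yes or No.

Yes

Exploring the product automaton R × S from the start pair (0, q2), following both machines on each input symbol, reaches 4 state pairs: (0, q2), (2, q3), (1, q0), (3, q1).
R accepts in {2} and S accepts in {q3}. In every reachable pair the two components are either both accepting — (2, q3) — or both non-accepting, so no string is accepted by exactly one of the machines: L(R) \ L(S) and L(S) \ L(R) are both empty.
Hence every string is accepted by R iff it is accepted by S, and the two languages coincide.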